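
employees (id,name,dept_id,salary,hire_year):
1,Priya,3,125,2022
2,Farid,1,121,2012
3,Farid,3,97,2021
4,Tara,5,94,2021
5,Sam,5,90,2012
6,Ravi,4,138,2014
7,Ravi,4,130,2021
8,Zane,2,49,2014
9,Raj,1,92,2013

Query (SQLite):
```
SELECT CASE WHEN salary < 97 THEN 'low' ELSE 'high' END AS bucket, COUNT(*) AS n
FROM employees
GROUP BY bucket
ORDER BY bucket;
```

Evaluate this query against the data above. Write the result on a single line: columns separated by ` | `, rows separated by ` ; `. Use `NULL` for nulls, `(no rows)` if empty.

Bucket rows by salary < 97 → 'low' else 'high'; count each bucket.

high | 5 ; low | 4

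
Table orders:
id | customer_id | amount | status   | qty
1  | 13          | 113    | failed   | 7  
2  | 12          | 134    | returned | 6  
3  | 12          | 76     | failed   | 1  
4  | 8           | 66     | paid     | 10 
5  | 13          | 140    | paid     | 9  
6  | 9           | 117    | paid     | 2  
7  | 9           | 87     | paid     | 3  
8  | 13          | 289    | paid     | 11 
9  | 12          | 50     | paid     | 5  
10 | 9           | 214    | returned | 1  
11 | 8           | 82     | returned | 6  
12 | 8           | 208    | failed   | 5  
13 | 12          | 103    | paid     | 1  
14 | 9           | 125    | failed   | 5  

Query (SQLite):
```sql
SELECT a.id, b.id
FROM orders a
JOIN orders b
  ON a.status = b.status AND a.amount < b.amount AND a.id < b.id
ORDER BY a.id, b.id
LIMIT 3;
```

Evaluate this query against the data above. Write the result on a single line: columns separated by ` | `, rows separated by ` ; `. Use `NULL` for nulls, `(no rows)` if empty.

Pairs (a,b) with same status, a.amount < b.amount, a.id < b.id.
status groups: failed:{1,3,12,14} paid:{4,5,6,7,8,9,13} returned:{2,10,11}
Ordered by (a.id, b.id); first 3.

1 | 12 ; 1 | 14 ; 2 | 10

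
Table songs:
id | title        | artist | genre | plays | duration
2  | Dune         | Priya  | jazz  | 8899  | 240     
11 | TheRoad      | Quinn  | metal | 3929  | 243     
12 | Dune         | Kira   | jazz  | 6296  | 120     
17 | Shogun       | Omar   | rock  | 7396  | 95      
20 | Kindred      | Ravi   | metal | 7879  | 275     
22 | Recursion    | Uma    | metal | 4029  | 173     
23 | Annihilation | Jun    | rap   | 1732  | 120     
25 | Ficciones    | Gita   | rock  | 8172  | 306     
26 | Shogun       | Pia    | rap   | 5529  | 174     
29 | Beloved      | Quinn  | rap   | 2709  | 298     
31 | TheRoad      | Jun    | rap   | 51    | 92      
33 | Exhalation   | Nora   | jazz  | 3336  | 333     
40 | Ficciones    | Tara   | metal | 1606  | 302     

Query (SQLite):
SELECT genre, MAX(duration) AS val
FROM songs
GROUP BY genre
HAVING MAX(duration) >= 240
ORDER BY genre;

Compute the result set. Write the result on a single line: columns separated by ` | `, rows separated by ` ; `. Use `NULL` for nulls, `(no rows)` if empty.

jazz | 333 ; metal | 302 ; rap | 298 ; rock | 306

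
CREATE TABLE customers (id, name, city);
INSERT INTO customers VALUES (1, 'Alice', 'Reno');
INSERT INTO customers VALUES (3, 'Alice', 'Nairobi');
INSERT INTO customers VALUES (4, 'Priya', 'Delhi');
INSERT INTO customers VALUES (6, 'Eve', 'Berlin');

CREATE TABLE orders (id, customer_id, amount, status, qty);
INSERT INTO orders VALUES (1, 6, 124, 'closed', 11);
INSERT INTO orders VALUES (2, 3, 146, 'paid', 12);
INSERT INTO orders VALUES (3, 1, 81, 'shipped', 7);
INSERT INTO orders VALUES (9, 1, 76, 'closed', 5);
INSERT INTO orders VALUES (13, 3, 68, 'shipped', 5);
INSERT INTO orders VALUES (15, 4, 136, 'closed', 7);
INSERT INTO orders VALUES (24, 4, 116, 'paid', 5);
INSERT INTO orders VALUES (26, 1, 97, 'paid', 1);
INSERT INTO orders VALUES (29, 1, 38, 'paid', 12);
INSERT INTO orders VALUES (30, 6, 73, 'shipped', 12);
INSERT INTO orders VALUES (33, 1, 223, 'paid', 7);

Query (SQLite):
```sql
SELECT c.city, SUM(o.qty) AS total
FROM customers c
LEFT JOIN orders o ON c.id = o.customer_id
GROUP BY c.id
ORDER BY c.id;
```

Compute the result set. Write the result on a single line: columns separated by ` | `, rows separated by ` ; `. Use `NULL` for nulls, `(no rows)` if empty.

Reno | 32 ; Nairobi | 17 ; Delhi | 12 ; Berlin | 23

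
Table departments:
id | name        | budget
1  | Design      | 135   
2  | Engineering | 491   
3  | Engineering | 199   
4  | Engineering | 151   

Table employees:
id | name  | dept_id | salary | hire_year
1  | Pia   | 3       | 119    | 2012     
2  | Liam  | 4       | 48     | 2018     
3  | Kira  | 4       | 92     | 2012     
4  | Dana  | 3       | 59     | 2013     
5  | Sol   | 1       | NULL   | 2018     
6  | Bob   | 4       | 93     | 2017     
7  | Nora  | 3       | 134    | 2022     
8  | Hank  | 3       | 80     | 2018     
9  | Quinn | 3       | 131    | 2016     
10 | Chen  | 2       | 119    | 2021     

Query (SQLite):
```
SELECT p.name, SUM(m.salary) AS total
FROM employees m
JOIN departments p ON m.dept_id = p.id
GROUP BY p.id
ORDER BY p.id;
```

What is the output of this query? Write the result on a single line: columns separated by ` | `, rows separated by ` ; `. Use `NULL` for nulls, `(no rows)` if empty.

Design | NULL ; Engineering | 119 ; Engineering | 523 ; Engineering | 233

Join each employees row to its departments via dept_id.
Group joined rows by departments.id; compute SUM(m.salary) per group.
  1: ids {5} → SUM(m.salary)=NULL
  2: ids {10} → SUM(m.salary)=119
  3: ids {1, 4, 7, 8, 9} → SUM(m.salary)=523
  4: ids {2, 3, 6} → SUM(m.salary)=233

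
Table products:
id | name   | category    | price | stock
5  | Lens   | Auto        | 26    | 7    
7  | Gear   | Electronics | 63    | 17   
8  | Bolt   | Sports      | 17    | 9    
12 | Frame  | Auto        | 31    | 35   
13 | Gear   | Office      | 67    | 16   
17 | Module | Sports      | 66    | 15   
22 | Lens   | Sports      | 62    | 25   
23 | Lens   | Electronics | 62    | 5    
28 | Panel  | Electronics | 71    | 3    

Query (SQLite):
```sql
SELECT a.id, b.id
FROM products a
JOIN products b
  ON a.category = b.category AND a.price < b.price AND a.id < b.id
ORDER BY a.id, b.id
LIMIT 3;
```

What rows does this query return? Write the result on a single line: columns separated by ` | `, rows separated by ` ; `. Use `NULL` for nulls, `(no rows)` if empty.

Pairs (a,b) with same category, a.price < b.price, a.id < b.id.
category groups: Auto:{5,12} Electronics:{7,23,28} Office:{13} Sports:{8,17,22}
Ordered by (a.id, b.id); first 3.

5 | 12 ; 7 | 28 ; 8 | 17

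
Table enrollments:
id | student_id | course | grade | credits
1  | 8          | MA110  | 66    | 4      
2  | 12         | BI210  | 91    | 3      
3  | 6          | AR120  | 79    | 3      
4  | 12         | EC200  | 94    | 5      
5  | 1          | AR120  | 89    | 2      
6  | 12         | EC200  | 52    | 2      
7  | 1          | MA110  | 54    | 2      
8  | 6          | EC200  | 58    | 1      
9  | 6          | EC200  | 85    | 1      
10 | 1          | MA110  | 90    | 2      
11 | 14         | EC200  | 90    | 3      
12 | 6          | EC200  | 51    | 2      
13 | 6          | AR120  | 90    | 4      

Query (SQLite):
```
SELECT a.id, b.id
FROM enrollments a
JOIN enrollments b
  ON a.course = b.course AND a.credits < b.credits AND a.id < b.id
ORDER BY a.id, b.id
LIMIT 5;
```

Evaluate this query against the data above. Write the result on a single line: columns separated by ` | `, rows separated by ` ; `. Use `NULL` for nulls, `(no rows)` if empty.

3 | 13 ; 5 | 13 ; 6 | 11 ; 8 | 11 ; 8 | 12

Pairs (a,b) with same course, a.credits < b.credits, a.id < b.id.
course groups: AR120:{3,5,13} BI210:{2} EC200:{4,6,8,9,11,12} MA110:{1,7,10}
Ordered by (a.id, b.id); first 5.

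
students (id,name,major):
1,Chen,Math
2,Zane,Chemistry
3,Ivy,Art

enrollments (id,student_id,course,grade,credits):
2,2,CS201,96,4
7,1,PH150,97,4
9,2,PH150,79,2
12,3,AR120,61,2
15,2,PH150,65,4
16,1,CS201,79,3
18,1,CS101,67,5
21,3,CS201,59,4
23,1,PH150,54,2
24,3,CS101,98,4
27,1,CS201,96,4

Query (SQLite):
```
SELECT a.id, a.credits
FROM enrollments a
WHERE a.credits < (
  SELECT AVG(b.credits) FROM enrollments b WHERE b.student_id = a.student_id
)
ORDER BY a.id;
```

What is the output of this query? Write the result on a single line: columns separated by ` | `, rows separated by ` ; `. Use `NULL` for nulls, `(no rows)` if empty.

For each enrollments row a, compute AVG(credits) over rows sharing a.student_id.
Keep row a if a.credits < that per-group AVG.
  student_id=1: AVG(credits) = 3.6
  student_id=2: AVG(credits) = 3.333333
  student_id=3: AVG(credits) = 3.333333

9 | 2 ; 12 | 2 ; 16 | 3 ; 23 | 2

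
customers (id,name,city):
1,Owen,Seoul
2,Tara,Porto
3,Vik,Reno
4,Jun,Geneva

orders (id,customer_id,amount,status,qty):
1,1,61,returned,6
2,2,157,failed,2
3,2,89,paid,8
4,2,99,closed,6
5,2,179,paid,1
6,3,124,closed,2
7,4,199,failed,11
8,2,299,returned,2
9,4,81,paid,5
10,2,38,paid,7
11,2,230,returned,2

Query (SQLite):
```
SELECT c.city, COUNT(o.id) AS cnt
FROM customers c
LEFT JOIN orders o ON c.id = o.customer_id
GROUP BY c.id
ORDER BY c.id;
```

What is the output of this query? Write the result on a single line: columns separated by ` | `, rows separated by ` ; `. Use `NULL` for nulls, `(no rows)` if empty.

LEFT JOIN keeps every customers row; unmatched ones get NULL for orders columns.
Group by customers.id and compute COUNT(o.id). COUNT(col) of an all-NULL group is 0.
  1: ids {1} → COUNT(o.id)=1
  2: ids {2, 3, 4, 5, 8, 10, 11} → COUNT(o.id)=7
  3: ids {6} → COUNT(o.id)=1
  4: ids {7, 9} → COUNT(o.id)=2

Seoul | 1 ; Porto | 7 ; Reno | 1 ; Geneva | 2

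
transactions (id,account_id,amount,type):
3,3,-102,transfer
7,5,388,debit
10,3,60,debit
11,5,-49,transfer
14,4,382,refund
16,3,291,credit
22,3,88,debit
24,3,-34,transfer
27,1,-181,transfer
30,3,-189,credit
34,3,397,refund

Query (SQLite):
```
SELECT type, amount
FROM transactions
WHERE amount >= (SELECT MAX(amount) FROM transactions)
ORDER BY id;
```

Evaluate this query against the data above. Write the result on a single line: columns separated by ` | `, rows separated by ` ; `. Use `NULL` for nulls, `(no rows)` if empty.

refund | 397

Scalar subquery: MAX(amount) over all transactions rows = 397.
Keep rows where amount >= that value.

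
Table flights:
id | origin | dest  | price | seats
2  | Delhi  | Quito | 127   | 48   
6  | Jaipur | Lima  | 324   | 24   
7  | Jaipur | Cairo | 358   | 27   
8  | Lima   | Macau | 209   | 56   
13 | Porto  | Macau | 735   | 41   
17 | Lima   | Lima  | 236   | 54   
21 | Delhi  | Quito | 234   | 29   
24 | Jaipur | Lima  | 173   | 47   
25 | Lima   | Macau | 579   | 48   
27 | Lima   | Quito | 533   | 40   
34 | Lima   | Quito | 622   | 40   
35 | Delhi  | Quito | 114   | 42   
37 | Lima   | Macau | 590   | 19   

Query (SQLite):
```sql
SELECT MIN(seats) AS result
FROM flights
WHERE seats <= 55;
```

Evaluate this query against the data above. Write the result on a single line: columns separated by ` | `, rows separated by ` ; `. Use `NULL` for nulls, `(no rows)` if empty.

Rows where seats <= 55 → seats values: [48, 24, 27, 41, 54, 29, 47, 48, 40, 40, 42, 19].
MIN of non-NULL values = 19.

19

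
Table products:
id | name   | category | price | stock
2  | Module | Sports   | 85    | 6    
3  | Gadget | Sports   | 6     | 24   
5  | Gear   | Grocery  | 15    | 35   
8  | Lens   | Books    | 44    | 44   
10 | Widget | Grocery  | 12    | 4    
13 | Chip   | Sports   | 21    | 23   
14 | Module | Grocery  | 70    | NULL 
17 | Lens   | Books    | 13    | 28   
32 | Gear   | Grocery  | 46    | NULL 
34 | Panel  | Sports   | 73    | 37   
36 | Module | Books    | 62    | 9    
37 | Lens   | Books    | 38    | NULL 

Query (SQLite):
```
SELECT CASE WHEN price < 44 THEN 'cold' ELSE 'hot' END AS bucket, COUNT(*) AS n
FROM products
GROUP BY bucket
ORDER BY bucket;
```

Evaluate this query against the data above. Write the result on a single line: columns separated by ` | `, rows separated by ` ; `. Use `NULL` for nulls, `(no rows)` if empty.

cold | 6 ; hot | 6

Bucket rows by price < 44 → 'cold' else 'hot'; count each bucket.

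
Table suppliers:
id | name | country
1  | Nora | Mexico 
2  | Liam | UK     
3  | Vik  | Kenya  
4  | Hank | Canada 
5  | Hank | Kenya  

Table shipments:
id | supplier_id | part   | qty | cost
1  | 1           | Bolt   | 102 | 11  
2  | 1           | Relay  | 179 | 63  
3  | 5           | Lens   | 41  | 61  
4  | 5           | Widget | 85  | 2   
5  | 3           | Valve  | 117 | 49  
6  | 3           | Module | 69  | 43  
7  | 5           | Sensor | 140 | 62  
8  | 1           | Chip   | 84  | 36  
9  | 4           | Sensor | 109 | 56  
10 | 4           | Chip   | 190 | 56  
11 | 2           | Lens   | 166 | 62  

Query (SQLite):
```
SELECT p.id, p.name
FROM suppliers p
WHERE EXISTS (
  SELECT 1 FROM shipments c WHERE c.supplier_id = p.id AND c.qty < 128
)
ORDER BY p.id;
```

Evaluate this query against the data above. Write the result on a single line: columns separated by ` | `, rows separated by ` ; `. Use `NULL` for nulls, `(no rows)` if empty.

1 | Nora ; 3 | Vik ; 4 | Hank ; 5 | Hank

For each suppliers row, check whether any shipments with matching supplier_id has qty < 128.
Keep rows where that is true.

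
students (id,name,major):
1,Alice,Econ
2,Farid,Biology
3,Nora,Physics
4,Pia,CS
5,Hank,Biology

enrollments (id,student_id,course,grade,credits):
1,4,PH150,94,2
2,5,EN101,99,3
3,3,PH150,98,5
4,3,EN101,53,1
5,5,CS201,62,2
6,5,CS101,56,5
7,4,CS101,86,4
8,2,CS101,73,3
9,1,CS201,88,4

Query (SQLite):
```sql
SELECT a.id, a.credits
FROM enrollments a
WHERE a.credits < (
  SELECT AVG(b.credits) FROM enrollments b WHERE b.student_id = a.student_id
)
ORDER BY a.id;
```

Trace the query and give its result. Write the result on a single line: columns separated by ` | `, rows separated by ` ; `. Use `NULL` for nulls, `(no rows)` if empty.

1 | 2 ; 2 | 3 ; 4 | 1 ; 5 | 2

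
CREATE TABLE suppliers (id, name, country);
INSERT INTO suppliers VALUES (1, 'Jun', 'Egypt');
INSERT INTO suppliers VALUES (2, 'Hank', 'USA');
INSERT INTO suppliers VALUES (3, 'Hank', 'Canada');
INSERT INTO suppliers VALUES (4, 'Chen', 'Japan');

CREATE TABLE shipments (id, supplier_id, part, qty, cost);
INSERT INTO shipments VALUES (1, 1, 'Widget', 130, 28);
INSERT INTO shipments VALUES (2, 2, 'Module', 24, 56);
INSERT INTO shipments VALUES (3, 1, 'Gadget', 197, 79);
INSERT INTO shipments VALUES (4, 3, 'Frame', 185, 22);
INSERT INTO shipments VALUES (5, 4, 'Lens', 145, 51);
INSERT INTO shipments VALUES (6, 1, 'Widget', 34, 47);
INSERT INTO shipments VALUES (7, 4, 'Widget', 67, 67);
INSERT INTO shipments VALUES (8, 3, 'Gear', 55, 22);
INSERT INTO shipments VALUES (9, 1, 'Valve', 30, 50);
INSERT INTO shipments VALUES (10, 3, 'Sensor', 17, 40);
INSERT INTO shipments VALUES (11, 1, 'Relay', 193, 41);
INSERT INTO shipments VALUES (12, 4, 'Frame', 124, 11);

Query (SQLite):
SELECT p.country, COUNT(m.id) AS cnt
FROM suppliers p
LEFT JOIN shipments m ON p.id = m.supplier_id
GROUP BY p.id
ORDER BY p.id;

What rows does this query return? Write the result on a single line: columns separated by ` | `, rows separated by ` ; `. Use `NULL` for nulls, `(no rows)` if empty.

Egypt | 5 ; USA | 1 ; Canada | 3 ; Japan | 3

LEFT JOIN keeps every suppliers row; unmatched ones get NULL for shipments columns.
Group by suppliers.id and compute COUNT(m.id). COUNT(col) of an all-NULL group is 0.
  1: ids {1, 3, 6, 9, 11} → COUNT(m.id)=5
  2: ids {2} → COUNT(m.id)=1
  3: ids {4, 8, 10} → COUNT(m.id)=3
  4: ids {5, 7, 12} → COUNT(m.id)=3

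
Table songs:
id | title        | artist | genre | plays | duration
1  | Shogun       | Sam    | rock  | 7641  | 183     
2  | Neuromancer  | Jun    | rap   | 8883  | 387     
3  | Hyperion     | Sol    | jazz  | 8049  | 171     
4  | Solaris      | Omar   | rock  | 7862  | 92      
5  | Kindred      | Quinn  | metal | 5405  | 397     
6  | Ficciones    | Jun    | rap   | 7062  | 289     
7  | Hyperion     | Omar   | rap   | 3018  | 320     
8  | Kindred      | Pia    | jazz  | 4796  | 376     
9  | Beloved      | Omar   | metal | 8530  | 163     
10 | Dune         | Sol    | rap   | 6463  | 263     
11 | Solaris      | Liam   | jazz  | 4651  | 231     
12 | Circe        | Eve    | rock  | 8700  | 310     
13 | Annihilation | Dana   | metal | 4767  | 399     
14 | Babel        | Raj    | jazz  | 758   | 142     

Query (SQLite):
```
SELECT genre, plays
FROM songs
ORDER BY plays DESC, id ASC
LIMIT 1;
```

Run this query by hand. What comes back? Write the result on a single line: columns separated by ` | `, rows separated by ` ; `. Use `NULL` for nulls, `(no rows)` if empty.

Sort by plays desc, tiebreak id asc: (8883, id=2), (8700, id=12), (8530, id=9), (8049, id=3) …. Take first 1.

rap | 8883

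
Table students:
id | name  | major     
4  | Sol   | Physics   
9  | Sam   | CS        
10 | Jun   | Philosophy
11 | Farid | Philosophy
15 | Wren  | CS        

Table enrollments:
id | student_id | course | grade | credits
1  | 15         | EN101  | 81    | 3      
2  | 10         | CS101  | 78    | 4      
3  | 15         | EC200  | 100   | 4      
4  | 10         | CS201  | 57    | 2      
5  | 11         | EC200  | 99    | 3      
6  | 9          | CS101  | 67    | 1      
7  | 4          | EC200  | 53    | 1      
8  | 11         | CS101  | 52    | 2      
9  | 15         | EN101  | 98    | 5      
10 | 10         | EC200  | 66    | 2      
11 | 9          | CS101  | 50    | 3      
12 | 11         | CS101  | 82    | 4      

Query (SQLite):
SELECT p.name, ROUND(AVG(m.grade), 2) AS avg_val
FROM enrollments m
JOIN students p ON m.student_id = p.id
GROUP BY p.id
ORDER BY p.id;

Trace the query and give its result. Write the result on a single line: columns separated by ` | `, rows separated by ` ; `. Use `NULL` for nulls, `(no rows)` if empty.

Join each enrollments row to its students via student_id.
Group joined rows by students.id; compute ROUND(AVG(m.grade), 2) per group.
  4: ids {7} → ROUND(AVG(m.grade), 2)=53
  9: ids {6, 11} → ROUND(AVG(m.grade), 2)=58.5
  10: ids {2, 4, 10} → ROUND(AVG(m.grade), 2)=67
  11: ids {5, 8, 12} → ROUND(AVG(m.grade), 2)=77.67
  15: ids {1, 3, 9} → ROUND(AVG(m.grade), 2)=93

Sol | 53 ; Sam | 58.5 ; Jun | 67 ; Farid | 77.67 ; Wren | 93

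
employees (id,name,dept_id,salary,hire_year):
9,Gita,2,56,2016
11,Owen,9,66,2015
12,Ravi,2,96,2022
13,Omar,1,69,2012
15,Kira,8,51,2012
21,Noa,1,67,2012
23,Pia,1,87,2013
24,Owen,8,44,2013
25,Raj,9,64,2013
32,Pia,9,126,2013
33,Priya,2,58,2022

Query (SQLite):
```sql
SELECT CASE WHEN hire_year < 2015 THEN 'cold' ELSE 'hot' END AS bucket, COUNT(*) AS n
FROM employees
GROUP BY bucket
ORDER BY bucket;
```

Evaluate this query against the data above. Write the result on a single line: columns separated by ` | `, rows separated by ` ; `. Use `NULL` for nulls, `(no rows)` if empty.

cold | 7 ; hot | 4

Bucket rows by hire_year < 2015 → 'cold' else 'hot'; count each bucket.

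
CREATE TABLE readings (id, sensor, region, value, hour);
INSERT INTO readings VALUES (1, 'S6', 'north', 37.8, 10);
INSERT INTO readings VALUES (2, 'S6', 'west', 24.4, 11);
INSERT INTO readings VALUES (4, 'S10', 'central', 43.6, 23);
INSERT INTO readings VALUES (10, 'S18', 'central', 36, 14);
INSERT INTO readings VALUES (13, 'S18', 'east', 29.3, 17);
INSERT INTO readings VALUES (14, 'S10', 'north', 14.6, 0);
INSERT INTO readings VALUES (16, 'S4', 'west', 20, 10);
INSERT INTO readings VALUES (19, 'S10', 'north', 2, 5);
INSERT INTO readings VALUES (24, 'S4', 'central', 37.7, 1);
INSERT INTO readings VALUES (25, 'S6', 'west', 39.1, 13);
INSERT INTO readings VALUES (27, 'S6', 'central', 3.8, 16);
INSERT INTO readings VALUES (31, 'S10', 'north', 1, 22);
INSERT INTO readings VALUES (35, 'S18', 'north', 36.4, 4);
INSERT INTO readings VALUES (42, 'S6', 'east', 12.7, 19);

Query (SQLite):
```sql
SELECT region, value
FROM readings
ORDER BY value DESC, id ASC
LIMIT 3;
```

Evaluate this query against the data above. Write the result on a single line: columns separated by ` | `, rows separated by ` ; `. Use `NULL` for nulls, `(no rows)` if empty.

Sort by value desc, tiebreak id asc: (43.6, id=4), (39.1, id=25), (37.8, id=1), (37.7, id=24), (36.4, id=35), (36, id=10) …. Take first 3.

central | 43.6 ; west | 39.1 ; north | 37.8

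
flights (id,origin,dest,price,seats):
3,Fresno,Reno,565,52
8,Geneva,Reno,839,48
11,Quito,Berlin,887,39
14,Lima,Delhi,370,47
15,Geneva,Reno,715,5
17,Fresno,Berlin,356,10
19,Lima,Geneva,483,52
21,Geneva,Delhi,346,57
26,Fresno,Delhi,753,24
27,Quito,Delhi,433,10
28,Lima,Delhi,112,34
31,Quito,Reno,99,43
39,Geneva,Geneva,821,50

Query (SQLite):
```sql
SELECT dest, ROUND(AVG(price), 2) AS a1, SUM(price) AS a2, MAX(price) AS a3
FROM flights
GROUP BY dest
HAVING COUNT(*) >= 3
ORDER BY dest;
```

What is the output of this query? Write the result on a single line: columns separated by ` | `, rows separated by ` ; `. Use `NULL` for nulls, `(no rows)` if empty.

Group flights by dest.
Per group compute: ROUND(AVG(price), 2), SUM(price), MAX(price).
HAVING: drop groups with fewer than 3 rows.
  Berlin: ids {11, 17} → ROUND(AVG(price), 2)=621.5, SUM(price)=1243, MAX(price)=887
  Delhi: ids {14, 21, 26, 27, 28} → ROUND(AVG(price), 2)=402.8, SUM(price)=2014, MAX(price)=753
  Geneva: ids {19, 39} → ROUND(AVG(price), 2)=652, SUM(price)=1304, MAX(price)=821
  Reno: ids {3, 8, 15, 31} → ROUND(AVG(price), 2)=554.5, SUM(price)=2218, MAX(price)=839

Delhi | 402.8 | 2014 | 753 ; Reno | 554.5 | 2218 | 839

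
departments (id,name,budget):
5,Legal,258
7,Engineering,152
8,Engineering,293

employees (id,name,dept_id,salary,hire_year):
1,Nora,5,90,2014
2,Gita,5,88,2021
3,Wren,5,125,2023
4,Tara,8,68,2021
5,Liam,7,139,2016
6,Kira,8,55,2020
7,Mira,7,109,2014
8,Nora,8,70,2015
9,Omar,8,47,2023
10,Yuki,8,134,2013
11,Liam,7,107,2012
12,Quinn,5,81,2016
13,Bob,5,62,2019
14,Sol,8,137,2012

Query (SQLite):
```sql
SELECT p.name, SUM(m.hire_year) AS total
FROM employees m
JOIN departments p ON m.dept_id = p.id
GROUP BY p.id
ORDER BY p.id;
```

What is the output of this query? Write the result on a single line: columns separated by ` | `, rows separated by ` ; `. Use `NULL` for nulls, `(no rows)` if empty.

Legal | 10093 ; Engineering | 6042 ; Engineering | 12104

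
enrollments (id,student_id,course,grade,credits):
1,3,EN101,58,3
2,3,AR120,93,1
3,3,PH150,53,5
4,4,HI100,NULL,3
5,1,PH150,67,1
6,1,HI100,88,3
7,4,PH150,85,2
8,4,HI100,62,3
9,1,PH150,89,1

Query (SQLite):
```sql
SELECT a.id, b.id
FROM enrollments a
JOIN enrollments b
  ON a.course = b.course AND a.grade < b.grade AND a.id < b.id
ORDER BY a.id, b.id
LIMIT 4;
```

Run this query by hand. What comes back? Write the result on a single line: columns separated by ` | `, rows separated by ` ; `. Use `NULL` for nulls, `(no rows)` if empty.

Pairs (a,b) with same course, a.grade < b.grade, a.id < b.id.
course groups: AR120:{2} EN101:{1} HI100:{4,6,8} PH150:{3,5,7,9}
Ordered by (a.id, b.id); first 4.

3 | 5 ; 3 | 7 ; 3 | 9 ; 5 | 7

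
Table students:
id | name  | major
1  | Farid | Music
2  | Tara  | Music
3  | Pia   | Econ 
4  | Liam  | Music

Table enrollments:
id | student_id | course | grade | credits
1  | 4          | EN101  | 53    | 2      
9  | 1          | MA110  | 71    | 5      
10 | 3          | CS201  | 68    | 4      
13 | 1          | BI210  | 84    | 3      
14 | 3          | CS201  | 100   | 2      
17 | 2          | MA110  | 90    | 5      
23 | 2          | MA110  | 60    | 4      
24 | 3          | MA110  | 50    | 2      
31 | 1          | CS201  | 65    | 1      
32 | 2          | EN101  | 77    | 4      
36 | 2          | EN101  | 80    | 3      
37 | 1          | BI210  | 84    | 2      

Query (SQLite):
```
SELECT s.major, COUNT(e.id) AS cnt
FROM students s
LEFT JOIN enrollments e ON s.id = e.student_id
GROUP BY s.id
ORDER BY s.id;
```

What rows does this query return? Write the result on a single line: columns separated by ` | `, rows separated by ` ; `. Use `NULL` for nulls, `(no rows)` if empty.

Music | 4 ; Music | 4 ; Econ | 3 ; Music | 1

LEFT JOIN keeps every students row; unmatched ones get NULL for enrollments columns.
Group by students.id and compute COUNT(e.id). COUNT(col) of an all-NULL group is 0.
  1: ids {9, 13, 31, 37} → COUNT(e.id)=4
  2: ids {17, 23, 32, 36} → COUNT(e.id)=4
  3: ids {10, 14, 24} → COUNT(e.id)=3
  4: ids {1} → COUNT(e.id)=1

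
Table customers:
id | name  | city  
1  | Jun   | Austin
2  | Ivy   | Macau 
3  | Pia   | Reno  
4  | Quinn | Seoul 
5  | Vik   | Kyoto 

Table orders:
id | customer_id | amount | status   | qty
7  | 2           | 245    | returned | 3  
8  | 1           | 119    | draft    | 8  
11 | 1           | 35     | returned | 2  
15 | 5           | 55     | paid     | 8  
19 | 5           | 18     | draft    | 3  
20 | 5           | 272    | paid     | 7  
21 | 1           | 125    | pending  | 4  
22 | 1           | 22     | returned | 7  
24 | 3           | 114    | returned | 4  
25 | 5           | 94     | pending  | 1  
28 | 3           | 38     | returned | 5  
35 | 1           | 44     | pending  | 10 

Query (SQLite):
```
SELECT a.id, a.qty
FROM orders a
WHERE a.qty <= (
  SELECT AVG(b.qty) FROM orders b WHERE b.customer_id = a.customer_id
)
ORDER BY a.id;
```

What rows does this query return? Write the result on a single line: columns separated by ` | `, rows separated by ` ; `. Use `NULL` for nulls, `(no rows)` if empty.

For each orders row a, compute AVG(qty) over rows sharing a.customer_id.
Keep row a if a.qty <= that per-group AVG.
  customer_id=1: AVG(qty) = 6.2
  customer_id=2: AVG(qty) = 3.0
  customer_id=3: AVG(qty) = 4.5
  customer_id=5: AVG(qty) = 4.75

7 | 3 ; 11 | 2 ; 19 | 3 ; 21 | 4 ; 24 | 4 ; 25 | 1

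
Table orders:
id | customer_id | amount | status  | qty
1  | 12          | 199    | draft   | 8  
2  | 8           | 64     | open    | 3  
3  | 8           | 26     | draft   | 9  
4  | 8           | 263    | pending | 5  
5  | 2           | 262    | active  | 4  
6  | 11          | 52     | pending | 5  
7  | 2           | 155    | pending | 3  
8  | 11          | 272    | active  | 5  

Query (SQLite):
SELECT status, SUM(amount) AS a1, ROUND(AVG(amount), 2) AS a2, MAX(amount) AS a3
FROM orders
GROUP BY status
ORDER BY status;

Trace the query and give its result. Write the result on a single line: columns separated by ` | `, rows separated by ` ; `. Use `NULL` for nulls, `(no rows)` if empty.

Group orders by status.
Per group compute: SUM(amount), ROUND(AVG(amount), 2), MAX(amount).
  active: ids {5, 8} → SUM(amount)=534, ROUND(AVG(amount), 2)=267, MAX(amount)=272
  draft: ids {1, 3} → SUM(amount)=225, ROUND(AVG(amount), 2)=112.5, MAX(amount)=199
  open: ids {2} → SUM(amount)=64, ROUND(AVG(amount), 2)=64, MAX(amount)=64
  pending: ids {4, 6, 7} → SUM(amount)=470, ROUND(AVG(amount), 2)=156.67, MAX(amount)=263

active | 534 | 267 | 272 ; draft | 225 | 112.5 | 199 ; open | 64 | 64 | 64 ; pending | 470 | 156.67 | 263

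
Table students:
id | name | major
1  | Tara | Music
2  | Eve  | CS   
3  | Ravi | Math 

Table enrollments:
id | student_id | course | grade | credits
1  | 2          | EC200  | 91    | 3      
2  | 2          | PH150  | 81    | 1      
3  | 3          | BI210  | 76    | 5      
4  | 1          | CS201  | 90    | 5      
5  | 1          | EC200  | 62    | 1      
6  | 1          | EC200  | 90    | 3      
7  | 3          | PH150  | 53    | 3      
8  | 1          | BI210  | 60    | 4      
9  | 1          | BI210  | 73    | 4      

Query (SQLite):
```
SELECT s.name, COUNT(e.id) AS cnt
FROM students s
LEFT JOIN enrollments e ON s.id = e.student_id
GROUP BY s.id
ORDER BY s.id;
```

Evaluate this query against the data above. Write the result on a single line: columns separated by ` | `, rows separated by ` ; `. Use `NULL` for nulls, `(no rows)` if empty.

LEFT JOIN keeps every students row; unmatched ones get NULL for enrollments columns.
Group by students.id and compute COUNT(e.id). COUNT(col) of an all-NULL group is 0.
  1: ids {4, 5, 6, 8, 9} → COUNT(e.id)=5
  2: ids {1, 2} → COUNT(e.id)=2
  3: ids {3, 7} → COUNT(e.id)=2

Tara | 5 ; Eve | 2 ; Ravi | 2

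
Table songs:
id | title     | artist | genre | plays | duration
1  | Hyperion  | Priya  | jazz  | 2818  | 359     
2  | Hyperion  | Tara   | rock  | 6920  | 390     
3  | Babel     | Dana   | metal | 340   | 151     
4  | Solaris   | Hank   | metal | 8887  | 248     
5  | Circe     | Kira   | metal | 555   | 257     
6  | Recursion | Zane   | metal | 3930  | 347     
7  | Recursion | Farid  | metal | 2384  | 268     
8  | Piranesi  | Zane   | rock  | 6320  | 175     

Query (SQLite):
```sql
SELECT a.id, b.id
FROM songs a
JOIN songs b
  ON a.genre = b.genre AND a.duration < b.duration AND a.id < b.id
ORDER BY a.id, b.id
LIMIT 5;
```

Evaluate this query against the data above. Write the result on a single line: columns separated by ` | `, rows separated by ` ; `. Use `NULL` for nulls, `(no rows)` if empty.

Pairs (a,b) with same genre, a.duration < b.duration, a.id < b.id.
genre groups: jazz:{1} metal:{3,4,5,6,7} rock:{2,8}
Ordered by (a.id, b.id); first 5.

3 | 4 ; 3 | 5 ; 3 | 6 ; 3 | 7 ; 4 | 5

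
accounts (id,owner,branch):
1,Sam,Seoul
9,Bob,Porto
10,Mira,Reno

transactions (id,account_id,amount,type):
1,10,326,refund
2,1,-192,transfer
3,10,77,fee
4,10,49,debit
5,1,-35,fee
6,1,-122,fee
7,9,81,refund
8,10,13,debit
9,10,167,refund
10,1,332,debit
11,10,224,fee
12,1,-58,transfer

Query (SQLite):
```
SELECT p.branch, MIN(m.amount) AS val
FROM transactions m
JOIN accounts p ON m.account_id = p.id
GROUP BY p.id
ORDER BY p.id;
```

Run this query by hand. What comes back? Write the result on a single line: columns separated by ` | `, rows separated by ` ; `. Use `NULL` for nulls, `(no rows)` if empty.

Seoul | -192 ; Porto | 81 ; Reno | 13

Join each transactions row to its accounts via account_id.
Group joined rows by accounts.id; compute MIN(m.amount) per group.
  1: ids {2, 5, 6, 10, 12} → MIN(m.amount)=-192
  9: ids {7} → MIN(m.amount)=81
  10: ids {1, 3, 4, 8, 9, 11} → MIN(m.amount)=13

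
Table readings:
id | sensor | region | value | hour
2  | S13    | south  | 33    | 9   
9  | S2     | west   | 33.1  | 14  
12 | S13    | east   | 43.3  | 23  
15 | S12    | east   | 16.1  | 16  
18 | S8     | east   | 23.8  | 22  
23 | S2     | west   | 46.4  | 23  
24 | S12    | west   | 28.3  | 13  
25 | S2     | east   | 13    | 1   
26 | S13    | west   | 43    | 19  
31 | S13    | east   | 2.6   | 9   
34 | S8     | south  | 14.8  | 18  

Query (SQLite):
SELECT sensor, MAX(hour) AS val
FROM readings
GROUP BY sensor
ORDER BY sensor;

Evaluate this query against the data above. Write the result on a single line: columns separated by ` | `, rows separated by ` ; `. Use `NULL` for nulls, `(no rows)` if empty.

Partition readings by sensor; compute MAX(hour) within each group.
  S12: ids {15, 24} → MAX(hour)=16
  S13: ids {2, 12, 26, 31} → MAX(hour)=23
  S2: ids {9, 23, 25} → MAX(hour)=23
  S8: ids {18, 34} → MAX(hour)=22

S12 | 16 ; S13 | 23 ; S2 | 23 ; S8 | 22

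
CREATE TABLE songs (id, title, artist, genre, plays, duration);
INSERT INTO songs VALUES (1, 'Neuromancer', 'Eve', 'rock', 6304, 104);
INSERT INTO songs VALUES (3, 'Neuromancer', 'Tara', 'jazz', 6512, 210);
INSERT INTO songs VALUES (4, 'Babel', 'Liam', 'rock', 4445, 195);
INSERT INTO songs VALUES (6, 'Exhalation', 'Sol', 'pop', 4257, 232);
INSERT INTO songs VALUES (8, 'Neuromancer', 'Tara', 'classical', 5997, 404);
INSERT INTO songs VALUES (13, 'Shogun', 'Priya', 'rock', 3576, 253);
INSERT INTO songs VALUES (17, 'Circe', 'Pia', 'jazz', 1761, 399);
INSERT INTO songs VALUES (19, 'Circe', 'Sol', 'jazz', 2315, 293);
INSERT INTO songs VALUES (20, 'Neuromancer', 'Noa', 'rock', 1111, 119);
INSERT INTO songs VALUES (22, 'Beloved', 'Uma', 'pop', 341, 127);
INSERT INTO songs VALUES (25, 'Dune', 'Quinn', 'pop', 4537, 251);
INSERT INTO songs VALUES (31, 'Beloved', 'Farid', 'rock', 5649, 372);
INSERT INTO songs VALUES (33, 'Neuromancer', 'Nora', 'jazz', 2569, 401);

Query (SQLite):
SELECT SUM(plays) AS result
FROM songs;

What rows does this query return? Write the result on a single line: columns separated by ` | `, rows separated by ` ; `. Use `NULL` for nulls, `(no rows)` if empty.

49374

All plays values: [6304, 6512, 4445, 4257, 5997, 3576, 1761, 2315, 1111, 341, 4537, 5649, 2569].
SUM of non-NULL values = 49374.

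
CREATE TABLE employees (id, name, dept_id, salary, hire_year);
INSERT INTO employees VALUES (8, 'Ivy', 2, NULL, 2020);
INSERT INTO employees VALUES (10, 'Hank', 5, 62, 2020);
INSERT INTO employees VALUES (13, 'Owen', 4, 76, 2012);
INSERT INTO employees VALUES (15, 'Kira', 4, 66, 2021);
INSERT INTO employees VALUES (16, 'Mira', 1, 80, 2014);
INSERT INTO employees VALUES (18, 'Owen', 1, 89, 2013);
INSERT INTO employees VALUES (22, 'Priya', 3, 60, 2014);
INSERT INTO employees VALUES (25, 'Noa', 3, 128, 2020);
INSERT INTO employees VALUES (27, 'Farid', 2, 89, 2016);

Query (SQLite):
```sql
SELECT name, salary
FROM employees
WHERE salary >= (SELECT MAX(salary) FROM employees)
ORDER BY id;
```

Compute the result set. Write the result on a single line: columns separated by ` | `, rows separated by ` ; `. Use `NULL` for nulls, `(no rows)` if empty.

Scalar subquery: MAX(salary) over all employees rows = 128.
Keep rows where salary >= that value.

Noa | 128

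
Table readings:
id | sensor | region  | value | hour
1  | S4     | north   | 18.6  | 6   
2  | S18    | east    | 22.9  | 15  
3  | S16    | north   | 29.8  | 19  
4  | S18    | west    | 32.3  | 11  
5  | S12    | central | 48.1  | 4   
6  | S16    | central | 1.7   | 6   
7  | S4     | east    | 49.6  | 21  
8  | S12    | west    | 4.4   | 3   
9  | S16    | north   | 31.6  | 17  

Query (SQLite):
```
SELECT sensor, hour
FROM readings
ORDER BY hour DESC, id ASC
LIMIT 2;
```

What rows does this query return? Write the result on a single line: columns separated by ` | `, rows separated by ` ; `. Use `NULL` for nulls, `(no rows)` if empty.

Sort by hour desc, tiebreak id asc: (21, id=7), (19, id=3), (17, id=9), (15, id=2), (11, id=4) …. Take first 2.

S4 | 21 ; S16 | 19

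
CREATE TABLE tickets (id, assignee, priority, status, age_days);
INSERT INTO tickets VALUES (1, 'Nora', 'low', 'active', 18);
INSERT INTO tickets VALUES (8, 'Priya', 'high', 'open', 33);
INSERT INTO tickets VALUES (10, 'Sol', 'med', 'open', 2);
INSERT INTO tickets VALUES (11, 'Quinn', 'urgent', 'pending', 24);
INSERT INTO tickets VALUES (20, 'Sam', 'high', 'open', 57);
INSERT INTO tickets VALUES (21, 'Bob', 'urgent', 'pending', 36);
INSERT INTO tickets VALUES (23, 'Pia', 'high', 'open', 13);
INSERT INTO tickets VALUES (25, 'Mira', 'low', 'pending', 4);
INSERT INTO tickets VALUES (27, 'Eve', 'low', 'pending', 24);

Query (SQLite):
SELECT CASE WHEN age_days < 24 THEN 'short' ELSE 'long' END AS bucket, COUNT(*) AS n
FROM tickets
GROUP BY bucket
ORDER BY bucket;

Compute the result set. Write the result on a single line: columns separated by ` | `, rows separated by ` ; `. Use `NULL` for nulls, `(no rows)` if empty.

long | 5 ; short | 4

Bucket rows by age_days < 24 → 'short' else 'long'; count each bucket.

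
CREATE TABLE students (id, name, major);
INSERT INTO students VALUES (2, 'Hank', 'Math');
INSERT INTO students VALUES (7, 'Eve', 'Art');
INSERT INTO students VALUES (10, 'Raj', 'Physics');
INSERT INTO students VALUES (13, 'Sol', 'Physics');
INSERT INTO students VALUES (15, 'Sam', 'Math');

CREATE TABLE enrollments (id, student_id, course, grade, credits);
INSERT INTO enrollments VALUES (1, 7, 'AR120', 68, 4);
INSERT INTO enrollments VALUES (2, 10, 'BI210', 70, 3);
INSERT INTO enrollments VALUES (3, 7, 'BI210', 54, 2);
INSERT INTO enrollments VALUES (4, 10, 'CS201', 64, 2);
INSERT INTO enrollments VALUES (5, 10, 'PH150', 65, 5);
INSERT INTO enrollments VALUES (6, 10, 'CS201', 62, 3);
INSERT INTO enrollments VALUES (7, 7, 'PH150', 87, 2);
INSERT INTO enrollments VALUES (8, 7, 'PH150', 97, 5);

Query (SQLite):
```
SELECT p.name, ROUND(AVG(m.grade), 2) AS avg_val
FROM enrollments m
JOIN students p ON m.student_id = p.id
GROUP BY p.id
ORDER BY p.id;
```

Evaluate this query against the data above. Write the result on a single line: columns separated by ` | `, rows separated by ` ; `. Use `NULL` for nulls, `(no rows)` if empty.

Eve | 76.5 ; Raj | 65.25

Join each enrollments row to its students via student_id.
Group joined rows by students.id; compute ROUND(AVG(m.grade), 2) per group.
  7: ids {1, 3, 7, 8} → ROUND(AVG(m.grade), 2)=76.5
  10: ids {2, 4, 5, 6} → ROUND(AVG(m.grade), 2)=65.25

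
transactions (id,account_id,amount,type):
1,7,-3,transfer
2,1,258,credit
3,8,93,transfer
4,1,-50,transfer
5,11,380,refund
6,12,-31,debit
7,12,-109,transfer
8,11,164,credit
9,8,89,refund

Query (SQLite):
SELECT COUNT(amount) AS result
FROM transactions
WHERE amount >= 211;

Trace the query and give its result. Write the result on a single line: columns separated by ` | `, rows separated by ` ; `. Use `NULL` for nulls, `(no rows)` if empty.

2

Rows where amount >= 211 → amount values: [258, 380].
COUNT(amount) counts non-NULL values → 2.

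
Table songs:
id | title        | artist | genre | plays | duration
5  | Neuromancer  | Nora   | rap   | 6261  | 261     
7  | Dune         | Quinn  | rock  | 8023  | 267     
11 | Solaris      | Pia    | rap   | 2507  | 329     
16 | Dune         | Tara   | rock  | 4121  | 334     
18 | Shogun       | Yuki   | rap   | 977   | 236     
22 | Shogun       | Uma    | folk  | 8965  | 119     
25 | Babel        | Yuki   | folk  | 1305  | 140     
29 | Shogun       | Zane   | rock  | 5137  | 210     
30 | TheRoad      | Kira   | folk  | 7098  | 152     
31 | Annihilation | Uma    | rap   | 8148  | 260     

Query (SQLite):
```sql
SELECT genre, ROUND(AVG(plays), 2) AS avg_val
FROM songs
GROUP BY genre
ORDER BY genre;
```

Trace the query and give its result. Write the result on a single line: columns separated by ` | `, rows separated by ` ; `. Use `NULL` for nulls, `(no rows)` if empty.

Partition songs by genre; compute ROUND(AVG(plays), 2) within each group.
  folk: ids {22, 25, 30} → ROUND(AVG(plays), 2)=5789.33
  rap: ids {5, 11, 18, 31} → ROUND(AVG(plays), 2)=4473.25
  rock: ids {7, 16, 29} → ROUND(AVG(plays), 2)=5760.33

folk | 5789.33 ; rap | 4473.25 ; rock | 5760.33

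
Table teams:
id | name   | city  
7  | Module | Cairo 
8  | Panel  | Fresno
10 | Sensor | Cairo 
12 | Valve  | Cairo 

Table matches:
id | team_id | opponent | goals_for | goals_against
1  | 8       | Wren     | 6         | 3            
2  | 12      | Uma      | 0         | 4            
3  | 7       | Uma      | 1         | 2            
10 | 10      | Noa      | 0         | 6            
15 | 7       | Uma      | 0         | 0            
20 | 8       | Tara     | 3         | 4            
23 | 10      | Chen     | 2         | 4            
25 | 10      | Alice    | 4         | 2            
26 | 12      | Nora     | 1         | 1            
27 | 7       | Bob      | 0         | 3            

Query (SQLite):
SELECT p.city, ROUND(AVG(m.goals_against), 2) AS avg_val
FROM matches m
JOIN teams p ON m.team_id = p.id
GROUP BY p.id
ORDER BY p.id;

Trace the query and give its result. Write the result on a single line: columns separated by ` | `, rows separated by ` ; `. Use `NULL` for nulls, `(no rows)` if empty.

Cairo | 1.67 ; Fresno | 3.5 ; Cairo | 4 ; Cairo | 2.5

Join each matches row to its teams via team_id.
Group joined rows by teams.id; compute ROUND(AVG(m.goals_against), 2) per group.
  7: ids {3, 15, 27} → ROUND(AVG(m.goals_against), 2)=1.67
  8: ids {1, 20} → ROUND(AVG(m.goals_against), 2)=3.5
  10: ids {10, 23, 25} → ROUND(AVG(m.goals_against), 2)=4
  12: ids {2, 26} → ROUND(AVG(m.goals_against), 2)=2.5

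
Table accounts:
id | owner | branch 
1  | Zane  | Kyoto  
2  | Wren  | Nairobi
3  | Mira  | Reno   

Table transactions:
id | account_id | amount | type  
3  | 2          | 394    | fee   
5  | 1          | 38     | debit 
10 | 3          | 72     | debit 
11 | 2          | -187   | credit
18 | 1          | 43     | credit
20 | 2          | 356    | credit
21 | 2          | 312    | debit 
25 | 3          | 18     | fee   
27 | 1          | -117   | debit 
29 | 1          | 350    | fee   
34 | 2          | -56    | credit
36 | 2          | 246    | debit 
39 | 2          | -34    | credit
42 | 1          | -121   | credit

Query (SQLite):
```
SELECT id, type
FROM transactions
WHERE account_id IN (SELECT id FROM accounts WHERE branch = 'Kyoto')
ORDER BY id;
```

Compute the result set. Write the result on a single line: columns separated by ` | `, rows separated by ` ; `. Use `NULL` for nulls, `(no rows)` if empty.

Inner query: accounts.id where branch = 'Kyoto'.
Outer: keep transactions rows whose account_id is in that set.
Inner query → {1}

5 | debit ; 18 | credit ; 27 | debit ; 29 | fee ; 42 | credit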